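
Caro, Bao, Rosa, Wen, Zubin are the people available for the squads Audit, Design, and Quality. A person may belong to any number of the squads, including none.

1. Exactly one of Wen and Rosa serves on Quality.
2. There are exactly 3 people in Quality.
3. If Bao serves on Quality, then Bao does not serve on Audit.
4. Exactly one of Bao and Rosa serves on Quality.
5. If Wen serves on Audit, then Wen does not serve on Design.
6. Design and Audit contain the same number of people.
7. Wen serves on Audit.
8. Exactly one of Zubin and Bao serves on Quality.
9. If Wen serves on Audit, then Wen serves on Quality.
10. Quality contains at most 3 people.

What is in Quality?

Quality = {Bao, Caro, Wen}

From (7): Wen ∈ Audit.
(5): Wen ∉ Design.
(9): Wen ∈ Quality.
(1) (exactly one): Rosa ∉ Quality.
(4) (exactly one): Bao ∈ Quality.
(8) (exactly one): Zubin ∉ Quality.
(2): only 3 candidates remain for Quality, so all are in.
(3): Bao ∉ Audit.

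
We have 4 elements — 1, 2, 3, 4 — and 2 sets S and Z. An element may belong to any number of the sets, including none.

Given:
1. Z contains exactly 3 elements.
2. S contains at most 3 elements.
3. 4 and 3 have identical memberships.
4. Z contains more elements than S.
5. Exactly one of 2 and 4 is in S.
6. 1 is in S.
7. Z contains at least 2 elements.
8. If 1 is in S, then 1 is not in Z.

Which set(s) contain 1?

1: S

From (6): 1 ∈ S.
(8): 1 ∉ Z.
(1): only 3 candidates remain for Z, so all are in.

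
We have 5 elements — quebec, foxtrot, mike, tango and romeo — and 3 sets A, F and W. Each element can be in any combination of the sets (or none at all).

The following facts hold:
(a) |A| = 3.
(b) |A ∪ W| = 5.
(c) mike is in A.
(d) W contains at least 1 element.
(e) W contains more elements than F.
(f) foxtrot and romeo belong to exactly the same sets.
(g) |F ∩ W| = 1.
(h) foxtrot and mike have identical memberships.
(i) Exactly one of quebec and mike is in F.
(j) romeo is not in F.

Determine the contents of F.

From (c): mike ∈ A.
From (j): romeo ∉ F.
(f): foxtrot matches romeo: foxtrot ∉ F.
(h): foxtrot matches mike: foxtrot ∈ A.
(h): mike matches foxtrot: mike ∉ F.
(i) (exactly one): quebec ∈ F.
(f): romeo matches foxtrot: romeo ∈ A.
(a): A already has 3, so the rest are out.
Suppose tango ∈ F: no assignment then satisfies all the clues, so tango ∉ F.

F = {quebec}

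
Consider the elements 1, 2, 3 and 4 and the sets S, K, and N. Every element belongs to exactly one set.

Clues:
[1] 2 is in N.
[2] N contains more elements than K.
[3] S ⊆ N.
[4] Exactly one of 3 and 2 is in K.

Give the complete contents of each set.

S = {}; K = {3}; N = {1, 2, 4}

From (1): 2 ∈ N.
(4) (exactly one): 3 ∈ K.
Suppose 1 ∈ S: no assignment then satisfies all the clues, so 1 ∉ S.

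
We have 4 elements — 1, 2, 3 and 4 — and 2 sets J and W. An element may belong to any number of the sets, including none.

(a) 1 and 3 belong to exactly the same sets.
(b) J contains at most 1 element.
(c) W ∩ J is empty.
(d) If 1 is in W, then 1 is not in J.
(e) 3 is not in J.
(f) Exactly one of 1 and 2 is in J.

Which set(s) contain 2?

2: J

From (e): 3 ∉ J.
(a): 1 matches 3: 1 ∉ J.
(f) (exactly one): 2 ∈ J.
(b): J already has 1, so the rest are out.
(c) (disjoint): 2 ∉ W.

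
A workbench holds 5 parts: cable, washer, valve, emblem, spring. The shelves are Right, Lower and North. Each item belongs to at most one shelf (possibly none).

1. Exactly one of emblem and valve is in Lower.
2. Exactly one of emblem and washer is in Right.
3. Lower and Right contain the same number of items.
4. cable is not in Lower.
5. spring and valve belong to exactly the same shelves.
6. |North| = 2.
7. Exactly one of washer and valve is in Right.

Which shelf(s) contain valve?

valve: North

From (4): cable ∉ Lower.
Suppose valve ∈ Right: no assignment then satisfies all the clues, so valve ∉ Right.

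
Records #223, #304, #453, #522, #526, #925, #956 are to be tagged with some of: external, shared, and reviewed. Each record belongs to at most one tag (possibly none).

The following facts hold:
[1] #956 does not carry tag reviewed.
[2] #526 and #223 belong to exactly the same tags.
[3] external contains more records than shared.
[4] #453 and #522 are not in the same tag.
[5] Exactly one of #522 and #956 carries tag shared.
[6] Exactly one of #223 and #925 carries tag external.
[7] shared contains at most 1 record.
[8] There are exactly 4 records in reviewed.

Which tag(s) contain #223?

#223: reviewed

From (1): #956 ∉ reviewed.
Suppose #223 ∈ external: no assignment then satisfies all the clues, so #223 ∉ external.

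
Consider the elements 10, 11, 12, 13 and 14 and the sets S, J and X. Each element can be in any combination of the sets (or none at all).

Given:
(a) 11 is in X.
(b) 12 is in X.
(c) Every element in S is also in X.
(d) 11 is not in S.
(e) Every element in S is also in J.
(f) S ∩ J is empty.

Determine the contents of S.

S = {}

From (a): 11 ∈ X.
From (b): 12 ∈ X.
From (d): 11 ∉ S.
Suppose 10 ∈ S: no assignment then satisfies all the clues, so 10 ∉ S.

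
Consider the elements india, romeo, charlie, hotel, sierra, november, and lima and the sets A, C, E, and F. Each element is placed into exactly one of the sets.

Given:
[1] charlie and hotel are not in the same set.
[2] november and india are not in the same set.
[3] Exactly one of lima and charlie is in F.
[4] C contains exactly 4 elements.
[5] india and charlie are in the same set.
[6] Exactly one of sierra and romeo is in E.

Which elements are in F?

F = {charlie, india}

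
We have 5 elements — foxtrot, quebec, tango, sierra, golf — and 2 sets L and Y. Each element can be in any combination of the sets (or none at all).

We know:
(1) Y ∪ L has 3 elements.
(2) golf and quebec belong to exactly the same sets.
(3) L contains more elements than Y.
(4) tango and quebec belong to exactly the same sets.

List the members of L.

L = {golf, quebec, tango}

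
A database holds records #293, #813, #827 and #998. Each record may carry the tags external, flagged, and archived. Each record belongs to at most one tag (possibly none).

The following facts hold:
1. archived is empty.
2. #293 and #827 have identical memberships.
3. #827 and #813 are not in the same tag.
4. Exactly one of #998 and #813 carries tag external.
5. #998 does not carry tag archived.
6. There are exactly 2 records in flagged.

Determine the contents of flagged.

flagged = {#293, #827}

From (5): #998 ∉ archived.
(1): archived already has 0, so the rest are out.
Suppose #293 ∉ flagged: no assignment then satisfies all the clues, so #293 ∈ flagged.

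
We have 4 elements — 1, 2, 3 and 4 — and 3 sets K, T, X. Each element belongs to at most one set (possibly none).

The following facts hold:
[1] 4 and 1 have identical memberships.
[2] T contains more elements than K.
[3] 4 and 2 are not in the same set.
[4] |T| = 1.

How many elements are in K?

0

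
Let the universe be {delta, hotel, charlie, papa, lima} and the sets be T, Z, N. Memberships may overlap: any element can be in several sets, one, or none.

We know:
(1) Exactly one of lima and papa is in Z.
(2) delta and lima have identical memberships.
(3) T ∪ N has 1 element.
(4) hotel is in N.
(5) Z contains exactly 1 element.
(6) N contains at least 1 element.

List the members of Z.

Z = {papa}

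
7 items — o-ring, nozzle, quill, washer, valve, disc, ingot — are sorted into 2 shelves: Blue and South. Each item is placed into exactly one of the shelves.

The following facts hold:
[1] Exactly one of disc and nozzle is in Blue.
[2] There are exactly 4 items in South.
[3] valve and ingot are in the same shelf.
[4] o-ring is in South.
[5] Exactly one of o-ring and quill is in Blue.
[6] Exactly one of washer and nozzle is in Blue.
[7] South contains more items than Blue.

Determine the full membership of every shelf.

Blue = {disc, quill, washer}; South = {ingot, nozzle, o-ring, valve}

From (4): o-ring ∈ South.
(5) (exactly one): quill ∈ Blue.
Suppose nozzle ∈ Blue: no assignment then satisfies all the clues, so nozzle ∉ Blue.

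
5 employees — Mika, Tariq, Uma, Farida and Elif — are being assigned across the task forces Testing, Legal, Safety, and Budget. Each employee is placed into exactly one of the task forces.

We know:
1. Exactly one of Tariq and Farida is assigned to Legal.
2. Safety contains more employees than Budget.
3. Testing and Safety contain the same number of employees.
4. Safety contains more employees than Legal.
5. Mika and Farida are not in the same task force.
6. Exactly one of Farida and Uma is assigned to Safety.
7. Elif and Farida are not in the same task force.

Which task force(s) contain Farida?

Farida: Legal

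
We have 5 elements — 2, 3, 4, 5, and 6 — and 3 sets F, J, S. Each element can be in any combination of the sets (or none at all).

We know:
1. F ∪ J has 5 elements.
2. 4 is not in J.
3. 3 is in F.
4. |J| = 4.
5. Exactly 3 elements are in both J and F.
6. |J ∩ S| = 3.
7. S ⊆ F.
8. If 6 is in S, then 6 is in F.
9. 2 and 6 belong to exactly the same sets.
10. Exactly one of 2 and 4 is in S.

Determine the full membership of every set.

F = {2, 3, 4, 6}; J = {2, 3, 5, 6}; S = {2, 3, 6}

From (2): 4 ∉ J.
From (3): 3 ∈ F.
(4): only 4 candidates remain for J, so all are in.
Suppose 2 ∉ F: no assignment then satisfies all the clues, so 2 ∈ F.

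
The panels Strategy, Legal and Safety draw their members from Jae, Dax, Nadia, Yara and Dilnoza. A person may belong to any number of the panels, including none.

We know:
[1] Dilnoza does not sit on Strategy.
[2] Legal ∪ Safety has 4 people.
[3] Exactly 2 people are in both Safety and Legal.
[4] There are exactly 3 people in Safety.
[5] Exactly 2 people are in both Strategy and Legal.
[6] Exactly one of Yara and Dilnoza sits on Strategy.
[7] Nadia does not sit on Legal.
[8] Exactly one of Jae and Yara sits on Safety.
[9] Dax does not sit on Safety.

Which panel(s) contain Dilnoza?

Dilnoza: Legal, Safety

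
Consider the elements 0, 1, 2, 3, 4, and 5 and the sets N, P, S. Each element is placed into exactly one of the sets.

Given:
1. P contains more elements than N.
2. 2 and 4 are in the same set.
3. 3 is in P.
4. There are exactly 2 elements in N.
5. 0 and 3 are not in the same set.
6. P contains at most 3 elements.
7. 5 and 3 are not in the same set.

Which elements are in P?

P = {2, 3, 4}

From (3): 3 ∈ P.
(5): 0 ∉ P.
(7): 5 ∉ P.
Suppose 1 ∈ P: no assignment then satisfies all the clues, so 1 ∉ P.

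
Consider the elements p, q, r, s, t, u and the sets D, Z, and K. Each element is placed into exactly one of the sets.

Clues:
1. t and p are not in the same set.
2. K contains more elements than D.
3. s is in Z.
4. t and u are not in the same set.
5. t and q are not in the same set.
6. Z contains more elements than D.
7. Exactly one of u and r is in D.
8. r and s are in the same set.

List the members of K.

K = {p, q}

From (3): s ∈ Z.
(8): r matches s: r ∉ D.
(8): r matches s: r ∈ Z.
(7) (exactly one): u ∈ D.
(4): t ∉ D.
Suppose p ∉ K: no assignment then satisfies all the clues, so p ∈ K.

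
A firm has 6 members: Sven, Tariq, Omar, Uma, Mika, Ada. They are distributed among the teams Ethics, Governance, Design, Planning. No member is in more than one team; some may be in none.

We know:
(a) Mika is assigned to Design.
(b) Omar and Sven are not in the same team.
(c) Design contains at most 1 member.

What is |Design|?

From (a): Mika ∈ Design.
(c): Design already has 1, so the rest are out.

1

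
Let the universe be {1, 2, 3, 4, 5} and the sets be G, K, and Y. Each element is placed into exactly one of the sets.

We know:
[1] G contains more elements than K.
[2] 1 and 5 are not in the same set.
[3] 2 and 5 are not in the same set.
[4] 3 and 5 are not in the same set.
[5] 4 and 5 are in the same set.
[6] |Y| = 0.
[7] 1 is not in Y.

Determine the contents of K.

K = {4, 5}

From (7): 1 ∉ Y.
(6): Y already has 0, so the rest are out.
Suppose 1 ∈ K: no assignment then satisfies all the clues, so 1 ∉ K.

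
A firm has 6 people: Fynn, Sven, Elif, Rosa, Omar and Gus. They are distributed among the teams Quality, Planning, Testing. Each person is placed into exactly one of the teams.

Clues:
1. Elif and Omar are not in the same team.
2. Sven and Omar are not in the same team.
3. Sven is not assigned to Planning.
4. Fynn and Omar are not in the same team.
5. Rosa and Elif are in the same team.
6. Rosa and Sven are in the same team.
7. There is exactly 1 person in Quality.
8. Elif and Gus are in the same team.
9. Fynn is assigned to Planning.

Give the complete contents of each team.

Quality = {Omar}; Planning = {Fynn}; Testing = {Elif, Gus, Rosa, Sven}

From (3): Sven ∉ Planning.
From (9): Fynn ∈ Planning.
(4): Omar ∉ Planning.
(6): Rosa matches Sven: Rosa ∉ Planning.
(5): Elif matches Rosa: Elif ∉ Planning.
(8): Gus matches Elif: Gus ∉ Planning.
Suppose Sven ∈ Quality: no assignment then satisfies all the clues, so Sven ∉ Quality.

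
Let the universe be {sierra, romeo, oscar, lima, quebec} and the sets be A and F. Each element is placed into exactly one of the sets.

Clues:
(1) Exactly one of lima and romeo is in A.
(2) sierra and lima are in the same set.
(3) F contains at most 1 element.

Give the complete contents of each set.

A = {lima, oscar, quebec, sierra}; F = {romeo}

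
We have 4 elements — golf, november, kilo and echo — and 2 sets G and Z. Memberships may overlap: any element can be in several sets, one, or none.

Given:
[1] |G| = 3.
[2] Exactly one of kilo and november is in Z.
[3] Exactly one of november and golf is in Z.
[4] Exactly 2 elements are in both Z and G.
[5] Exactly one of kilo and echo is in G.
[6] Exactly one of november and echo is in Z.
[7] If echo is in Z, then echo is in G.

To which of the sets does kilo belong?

kilo: Z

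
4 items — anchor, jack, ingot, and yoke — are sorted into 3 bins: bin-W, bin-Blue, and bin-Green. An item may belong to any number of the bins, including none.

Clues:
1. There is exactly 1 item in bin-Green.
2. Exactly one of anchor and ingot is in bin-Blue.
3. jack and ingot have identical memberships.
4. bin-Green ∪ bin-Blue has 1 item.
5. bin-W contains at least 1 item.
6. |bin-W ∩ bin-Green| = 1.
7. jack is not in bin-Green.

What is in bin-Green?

bin-Green = {anchor}

From (7): jack ∉ bin-Green.
(3): ingot matches jack: ingot ∉ bin-Green.
Suppose anchor ∉ bin-Green: no assignment then satisfies all the clues, so anchor ∈ bin-Green.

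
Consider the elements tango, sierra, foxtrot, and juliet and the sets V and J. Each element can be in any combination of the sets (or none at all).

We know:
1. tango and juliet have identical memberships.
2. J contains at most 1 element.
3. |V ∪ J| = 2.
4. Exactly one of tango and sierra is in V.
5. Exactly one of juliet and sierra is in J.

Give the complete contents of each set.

V = {foxtrot, sierra}; J = {sierra}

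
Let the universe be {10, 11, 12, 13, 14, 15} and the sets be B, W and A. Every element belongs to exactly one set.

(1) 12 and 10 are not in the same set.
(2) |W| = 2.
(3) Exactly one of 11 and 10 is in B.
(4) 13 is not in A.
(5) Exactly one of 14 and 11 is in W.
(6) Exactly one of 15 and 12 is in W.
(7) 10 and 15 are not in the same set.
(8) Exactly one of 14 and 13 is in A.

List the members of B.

B = {10, 13}

From (4): 13 ∉ A.
(8) (exactly one): 14 ∈ A.
(5) (exactly one): 11 ∈ W.
(3) (exactly one): 10 ∈ B.
(7): 15 ∉ B.
(1): 12 ∉ B.
Suppose 13 ∉ B: no assignment then satisfies all the clues, so 13 ∈ B.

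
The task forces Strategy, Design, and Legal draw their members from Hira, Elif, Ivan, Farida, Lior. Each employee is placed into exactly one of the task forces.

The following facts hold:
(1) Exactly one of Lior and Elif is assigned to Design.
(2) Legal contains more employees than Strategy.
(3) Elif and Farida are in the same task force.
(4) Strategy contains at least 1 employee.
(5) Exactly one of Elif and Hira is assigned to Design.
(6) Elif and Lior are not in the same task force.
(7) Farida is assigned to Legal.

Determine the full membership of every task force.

Strategy = {Ivan}; Design = {Hira, Lior}; Legal = {Elif, Farida}

From (7): Farida ∈ Legal.
(3): Elif matches Farida: Elif ∉ Strategy.
(3): Elif matches Farida: Elif ∉ Design.
(3): Elif matches Farida: Elif ∈ Legal.
(5) (exactly one): Hira ∈ Design.
(6): Lior ∉ Legal.
(1) (exactly one): Lior ∈ Design.
(4): only 1 candidates remain for Strategy, so all are in.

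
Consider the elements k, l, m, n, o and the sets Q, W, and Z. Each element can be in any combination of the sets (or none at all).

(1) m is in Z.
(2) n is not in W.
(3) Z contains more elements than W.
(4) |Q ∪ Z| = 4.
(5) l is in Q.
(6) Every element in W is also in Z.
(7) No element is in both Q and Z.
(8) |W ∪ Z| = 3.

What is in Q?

Q = {l}

From (1): m ∈ Z.
From (2): n ∉ W.
From (5): l ∈ Q.
(7) (disjoint): l ∉ Z.
(7) (disjoint): m ∉ Q.
(6) contrapositive: l ∉ W.
Suppose k ∈ Q: no assignment then satisfies all the clues, so k ∉ Q.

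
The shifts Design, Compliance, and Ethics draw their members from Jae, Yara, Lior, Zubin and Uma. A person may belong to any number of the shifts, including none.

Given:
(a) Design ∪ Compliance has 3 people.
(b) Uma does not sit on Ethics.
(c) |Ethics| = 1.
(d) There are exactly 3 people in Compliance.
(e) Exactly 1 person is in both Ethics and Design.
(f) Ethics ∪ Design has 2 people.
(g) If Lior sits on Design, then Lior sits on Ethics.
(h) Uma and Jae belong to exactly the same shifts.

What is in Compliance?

Compliance = {Lior, Yara, Zubin}

From (b): Uma ∉ Ethics.
(h): Jae matches Uma: Jae ∉ Ethics.
Suppose Jae ∈ Compliance: no assignment then satisfies all the clues, so Jae ∉ Compliance.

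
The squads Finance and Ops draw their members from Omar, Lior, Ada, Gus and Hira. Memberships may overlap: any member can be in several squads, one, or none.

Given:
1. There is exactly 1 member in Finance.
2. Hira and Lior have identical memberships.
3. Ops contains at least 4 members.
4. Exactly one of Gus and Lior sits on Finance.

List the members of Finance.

Finance = {Gus}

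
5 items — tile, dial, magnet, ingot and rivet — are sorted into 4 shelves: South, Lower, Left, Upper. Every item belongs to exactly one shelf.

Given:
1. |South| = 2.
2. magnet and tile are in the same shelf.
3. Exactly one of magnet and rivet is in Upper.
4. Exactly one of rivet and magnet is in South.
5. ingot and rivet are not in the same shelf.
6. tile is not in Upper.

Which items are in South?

South = {magnet, tile}

From (6): tile ∉ Upper.
(2): magnet matches tile: magnet ∉ Upper.
(3) (exactly one): rivet ∈ Upper.
(4) (exactly one): magnet ∈ South.
(5): ingot ∉ Upper.
(2): tile matches magnet: tile ∈ South.
(1): South already has 2, so the rest are out.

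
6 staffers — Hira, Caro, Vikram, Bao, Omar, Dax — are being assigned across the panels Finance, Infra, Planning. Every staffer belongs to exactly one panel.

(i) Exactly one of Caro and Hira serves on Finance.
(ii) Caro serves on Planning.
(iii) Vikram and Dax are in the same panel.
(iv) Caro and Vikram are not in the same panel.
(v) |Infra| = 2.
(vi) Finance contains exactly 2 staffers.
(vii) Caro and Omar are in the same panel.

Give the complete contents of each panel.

Finance = {Bao, Hira}; Infra = {Dax, Vikram}; Planning = {Caro, Omar}

From (ii): Caro ∈ Planning.
(i) (exactly one): Hira ∈ Finance.
(iv): Vikram ∉ Planning.
(vii): Omar matches Caro: Omar ∉ Finance.
(vii): Omar matches Caro: Omar ∉ Infra.
(vii): Omar matches Caro: Omar ∈ Planning.
(iii): Dax matches Vikram: Dax ∉ Planning.
Suppose Vikram ∈ Finance: no assignment then satisfies all the clues, so Vikram ∉ Finance.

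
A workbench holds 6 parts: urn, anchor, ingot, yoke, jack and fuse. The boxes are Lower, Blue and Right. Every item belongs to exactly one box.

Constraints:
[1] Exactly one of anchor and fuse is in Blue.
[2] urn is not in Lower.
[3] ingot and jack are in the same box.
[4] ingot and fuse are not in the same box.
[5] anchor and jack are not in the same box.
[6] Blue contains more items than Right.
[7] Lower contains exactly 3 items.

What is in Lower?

Lower = {ingot, jack, yoke}

From (2): urn ∉ Lower.
Suppose anchor ∈ Lower: no assignment then satisfies all the clues, so anchor ∉ Lower.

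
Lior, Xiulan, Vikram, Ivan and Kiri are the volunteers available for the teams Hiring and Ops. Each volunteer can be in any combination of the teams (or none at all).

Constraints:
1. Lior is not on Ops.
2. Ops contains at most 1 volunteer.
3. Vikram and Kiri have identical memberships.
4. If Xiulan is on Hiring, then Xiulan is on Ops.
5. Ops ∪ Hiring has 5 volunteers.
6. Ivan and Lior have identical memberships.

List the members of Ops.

Ops = {Xiulan}

From (1): Lior ∉ Ops.
(6): Ivan matches Lior: Ivan ∉ Ops.
Suppose Xiulan ∉ Ops: no assignment then satisfies all the clues, so Xiulan ∈ Ops.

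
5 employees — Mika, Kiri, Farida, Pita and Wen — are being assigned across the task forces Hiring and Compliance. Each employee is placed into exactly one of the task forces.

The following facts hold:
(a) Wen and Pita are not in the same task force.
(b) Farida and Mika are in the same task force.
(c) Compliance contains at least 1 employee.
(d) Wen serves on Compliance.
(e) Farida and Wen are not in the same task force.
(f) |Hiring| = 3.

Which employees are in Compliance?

Compliance = {Kiri, Wen}

From (d): Wen ∈ Compliance.
(a): Pita ∉ Compliance.
(e): Farida ∉ Compliance.
Only one task force left: Farida ∈ Hiring.
Only one task force left: Pita ∈ Hiring.
(b): Mika matches Farida: Mika ∈ Hiring.
(f): Hiring already has 3, so the rest are out.
Only one task force left: Kiri ∈ Compliance.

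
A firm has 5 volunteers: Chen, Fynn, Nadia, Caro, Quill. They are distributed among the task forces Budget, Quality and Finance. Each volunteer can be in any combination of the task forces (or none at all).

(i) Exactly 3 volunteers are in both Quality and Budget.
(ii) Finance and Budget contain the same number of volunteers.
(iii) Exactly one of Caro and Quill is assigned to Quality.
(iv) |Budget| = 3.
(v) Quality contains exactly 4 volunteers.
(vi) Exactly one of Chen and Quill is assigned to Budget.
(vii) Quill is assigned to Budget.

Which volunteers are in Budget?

Budget = {Fynn, Nadia, Quill}

From (vii): Quill ∈ Budget.
(vi) (exactly one): Chen ∉ Budget.
Suppose Fynn ∉ Budget: no assignment then satisfies all the clues, so Fynn ∈ Budget.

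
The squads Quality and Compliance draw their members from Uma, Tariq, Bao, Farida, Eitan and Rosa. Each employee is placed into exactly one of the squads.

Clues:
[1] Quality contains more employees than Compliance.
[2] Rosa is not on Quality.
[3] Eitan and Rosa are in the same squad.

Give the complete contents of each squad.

Quality = {Bao, Farida, Tariq, Uma}; Compliance = {Eitan, Rosa}

From (2): Rosa ∉ Quality.
(3): Eitan matches Rosa: Eitan ∉ Quality.
Only one squad left: Eitan ∈ Compliance.
Only one squad left: Rosa ∈ Compliance.
Suppose Uma ∉ Quality: no assignment then satisfies all the clues, so Uma ∈ Quality.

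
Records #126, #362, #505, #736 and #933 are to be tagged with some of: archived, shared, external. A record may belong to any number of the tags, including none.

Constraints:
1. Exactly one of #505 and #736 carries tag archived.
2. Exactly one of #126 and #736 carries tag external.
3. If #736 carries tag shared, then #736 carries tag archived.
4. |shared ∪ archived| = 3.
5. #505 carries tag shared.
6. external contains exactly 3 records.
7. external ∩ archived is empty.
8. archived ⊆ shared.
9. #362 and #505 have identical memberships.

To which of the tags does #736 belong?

From (5): #505 ∈ shared.
(9): #362 matches #505: #362 ∈ shared.
Suppose #736 ∉ archived: no assignment then satisfies all the clues, so #736 ∈ archived.

#736: archived, shared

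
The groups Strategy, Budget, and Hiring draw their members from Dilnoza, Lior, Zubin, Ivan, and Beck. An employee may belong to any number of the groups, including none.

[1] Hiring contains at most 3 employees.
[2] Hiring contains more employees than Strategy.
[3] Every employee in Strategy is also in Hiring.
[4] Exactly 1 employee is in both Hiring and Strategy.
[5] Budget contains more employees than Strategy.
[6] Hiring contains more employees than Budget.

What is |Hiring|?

3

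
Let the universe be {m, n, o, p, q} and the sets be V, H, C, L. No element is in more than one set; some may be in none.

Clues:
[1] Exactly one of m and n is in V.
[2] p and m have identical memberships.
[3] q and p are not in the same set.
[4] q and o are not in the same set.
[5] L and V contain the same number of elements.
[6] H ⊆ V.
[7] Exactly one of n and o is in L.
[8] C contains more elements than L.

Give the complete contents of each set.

V = {n}; H = {}; C = {m, p}; L = {o}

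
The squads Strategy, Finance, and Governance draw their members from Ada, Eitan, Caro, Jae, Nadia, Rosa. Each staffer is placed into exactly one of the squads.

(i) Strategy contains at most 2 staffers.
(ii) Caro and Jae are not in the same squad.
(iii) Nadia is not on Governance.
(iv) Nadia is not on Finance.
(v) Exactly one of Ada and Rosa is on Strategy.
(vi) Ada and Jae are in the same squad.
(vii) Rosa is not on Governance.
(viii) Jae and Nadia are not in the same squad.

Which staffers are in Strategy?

From (iii): Nadia ∉ Governance.
From (iv): Nadia ∉ Finance.
From (vii): Rosa ∉ Governance.
Only one squad left: Nadia ∈ Strategy.
(viii): Jae ∉ Strategy.
(vi): Ada matches Jae: Ada ∉ Strategy.
(v) (exactly one): Rosa ∈ Strategy.
(i): Strategy already has 2, so the rest are out.

Strategy = {Nadia, Rosa}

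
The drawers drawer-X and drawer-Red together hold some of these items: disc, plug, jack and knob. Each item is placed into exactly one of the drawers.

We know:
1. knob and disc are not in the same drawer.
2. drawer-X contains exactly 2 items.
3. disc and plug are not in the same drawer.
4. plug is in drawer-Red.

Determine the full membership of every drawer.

From (4): plug ∈ drawer-Red.
(3): disc ∉ drawer-Red.
Only one drawer left: disc ∈ drawer-X.
(1): knob ∉ drawer-X.
(2): only 2 candidates remain for drawer-X, so all are in.
Only one drawer left: knob ∈ drawer-Red.

drawer-X = {disc, jack}; drawer-Red = {knob, plug}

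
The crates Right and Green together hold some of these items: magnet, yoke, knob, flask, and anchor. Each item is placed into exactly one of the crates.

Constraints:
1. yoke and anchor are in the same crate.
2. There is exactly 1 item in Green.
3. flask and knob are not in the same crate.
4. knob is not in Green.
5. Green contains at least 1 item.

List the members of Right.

From (4): knob ∉ Green.
Only one crate left: knob ∈ Right.
(3): flask ∉ Right.
Only one crate left: flask ∈ Green.
(2): Green already has 1, so the rest are out.
Only one crate left: magnet ∈ Right.
Only one crate left: yoke ∈ Right.
Only one crate left: anchor ∈ Right.

Right = {anchor, knob, magnet, yoke}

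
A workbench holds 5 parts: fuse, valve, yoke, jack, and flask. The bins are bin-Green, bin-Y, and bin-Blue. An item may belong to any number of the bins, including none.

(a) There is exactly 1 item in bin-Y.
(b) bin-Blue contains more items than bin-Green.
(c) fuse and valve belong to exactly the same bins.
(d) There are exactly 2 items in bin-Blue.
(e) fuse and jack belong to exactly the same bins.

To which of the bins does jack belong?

jack: none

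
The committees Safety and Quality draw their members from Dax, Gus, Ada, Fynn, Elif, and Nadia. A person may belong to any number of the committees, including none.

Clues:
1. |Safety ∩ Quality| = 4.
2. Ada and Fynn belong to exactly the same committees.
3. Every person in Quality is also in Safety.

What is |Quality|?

4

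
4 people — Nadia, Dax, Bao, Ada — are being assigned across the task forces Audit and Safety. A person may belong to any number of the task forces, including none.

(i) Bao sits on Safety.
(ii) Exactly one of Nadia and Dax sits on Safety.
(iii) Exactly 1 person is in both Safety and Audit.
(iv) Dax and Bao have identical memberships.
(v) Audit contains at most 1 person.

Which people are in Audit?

From (i): Bao ∈ Safety.
(iv): Dax matches Bao: Dax ∈ Safety.
(ii) (exactly one): Nadia ∉ Safety.
Suppose Nadia ∈ Audit: no assignment then satisfies all the clues, so Nadia ∉ Audit.

Audit = {Ada}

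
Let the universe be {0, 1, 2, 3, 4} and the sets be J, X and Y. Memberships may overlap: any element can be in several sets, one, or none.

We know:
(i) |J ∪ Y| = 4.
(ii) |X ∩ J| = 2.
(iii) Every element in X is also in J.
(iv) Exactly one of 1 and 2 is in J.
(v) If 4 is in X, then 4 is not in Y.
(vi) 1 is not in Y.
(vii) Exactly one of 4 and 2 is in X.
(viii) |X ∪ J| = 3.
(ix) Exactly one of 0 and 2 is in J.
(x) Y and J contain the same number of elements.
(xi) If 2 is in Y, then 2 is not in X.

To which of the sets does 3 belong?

3: J, X, Y

From (vi): 1 ∉ Y.
Suppose 3 ∉ J: no assignment then satisfies all the clues, so 3 ∈ J.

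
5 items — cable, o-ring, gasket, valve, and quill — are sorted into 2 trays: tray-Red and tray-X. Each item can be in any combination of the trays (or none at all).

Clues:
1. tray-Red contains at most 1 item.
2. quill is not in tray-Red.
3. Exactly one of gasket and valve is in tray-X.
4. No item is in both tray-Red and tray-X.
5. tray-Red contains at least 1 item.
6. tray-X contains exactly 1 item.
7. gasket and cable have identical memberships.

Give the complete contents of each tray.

From (2): quill ∉ tray-Red.
Suppose cable ∈ tray-Red: no assignment then satisfies all the clues, so cable ∉ tray-Red.

tray-Red = {o-ring}; tray-X = {valve}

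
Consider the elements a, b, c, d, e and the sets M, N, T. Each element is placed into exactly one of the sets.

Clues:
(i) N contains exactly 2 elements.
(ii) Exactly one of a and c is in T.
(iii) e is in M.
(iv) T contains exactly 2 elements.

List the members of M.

M = {e}

From (iii): e ∈ M.
Suppose a ∈ M: no assignment then satisfies all the clues, so a ∉ M.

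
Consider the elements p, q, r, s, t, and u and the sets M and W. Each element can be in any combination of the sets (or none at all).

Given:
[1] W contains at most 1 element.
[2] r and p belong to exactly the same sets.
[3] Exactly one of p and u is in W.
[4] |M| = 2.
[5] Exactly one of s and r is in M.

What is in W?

W = {u}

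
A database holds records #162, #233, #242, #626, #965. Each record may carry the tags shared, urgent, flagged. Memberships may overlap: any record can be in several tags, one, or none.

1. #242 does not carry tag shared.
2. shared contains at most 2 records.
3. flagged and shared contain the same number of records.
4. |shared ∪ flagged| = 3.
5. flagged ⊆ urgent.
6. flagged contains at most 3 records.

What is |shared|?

2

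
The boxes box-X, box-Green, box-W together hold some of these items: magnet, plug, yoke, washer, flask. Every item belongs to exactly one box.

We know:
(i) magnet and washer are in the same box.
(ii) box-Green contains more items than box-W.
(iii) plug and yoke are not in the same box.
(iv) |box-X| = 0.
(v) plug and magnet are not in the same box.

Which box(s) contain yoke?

yoke: box-Green

(iv): box-X already has 0, so the rest are out.
Suppose yoke ∉ box-Green: no assignment then satisfies all the clues, so yoke ∈ box-Green.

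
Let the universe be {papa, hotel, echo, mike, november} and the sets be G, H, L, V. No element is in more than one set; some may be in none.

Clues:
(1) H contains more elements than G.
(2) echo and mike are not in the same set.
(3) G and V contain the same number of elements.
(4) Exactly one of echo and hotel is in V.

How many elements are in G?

1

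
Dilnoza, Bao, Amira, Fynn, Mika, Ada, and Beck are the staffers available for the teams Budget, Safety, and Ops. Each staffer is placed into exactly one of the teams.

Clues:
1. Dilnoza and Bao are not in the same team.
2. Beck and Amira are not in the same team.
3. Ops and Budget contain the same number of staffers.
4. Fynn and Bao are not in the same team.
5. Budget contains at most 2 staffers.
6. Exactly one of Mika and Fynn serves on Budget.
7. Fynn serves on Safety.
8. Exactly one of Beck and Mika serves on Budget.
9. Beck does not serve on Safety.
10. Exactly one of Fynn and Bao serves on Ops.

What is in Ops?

Ops = {Bao, Beck}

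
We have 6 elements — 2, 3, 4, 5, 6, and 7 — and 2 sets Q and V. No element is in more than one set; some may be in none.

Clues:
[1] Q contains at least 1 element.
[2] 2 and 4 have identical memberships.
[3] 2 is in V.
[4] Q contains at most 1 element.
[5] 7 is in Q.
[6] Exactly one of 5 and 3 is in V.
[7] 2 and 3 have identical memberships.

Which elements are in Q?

From (3): 2 ∈ V.
From (5): 7 ∈ Q.
(2): 4 matches 2: 4 ∉ Q.
(2): 4 matches 2: 4 ∈ V.
(4): Q already has 1, so the rest are out.
(7): 3 matches 2: 3 ∈ V.
(6) (exactly one): 5 ∉ V.

Q = {7}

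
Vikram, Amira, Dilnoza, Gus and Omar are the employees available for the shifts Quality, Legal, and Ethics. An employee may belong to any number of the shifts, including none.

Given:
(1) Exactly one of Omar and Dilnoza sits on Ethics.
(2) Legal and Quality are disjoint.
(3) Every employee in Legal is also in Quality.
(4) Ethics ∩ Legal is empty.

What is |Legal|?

0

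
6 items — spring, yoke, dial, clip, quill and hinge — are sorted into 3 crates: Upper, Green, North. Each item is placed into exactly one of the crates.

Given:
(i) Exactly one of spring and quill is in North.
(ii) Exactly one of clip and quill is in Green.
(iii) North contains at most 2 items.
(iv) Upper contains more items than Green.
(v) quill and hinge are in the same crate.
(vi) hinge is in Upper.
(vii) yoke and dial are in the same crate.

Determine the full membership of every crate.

Upper = {dial, hinge, quill, yoke}; Green = {clip}; North = {spring}

From (vi): hinge ∈ Upper.
(v): quill matches hinge: quill ∈ Upper.
(i) (exactly one): spring ∈ North.
(ii) (exactly one): clip ∈ Green.
Suppose yoke ∉ Upper: no assignment then satisfies all the clues, so yoke ∈ Upper.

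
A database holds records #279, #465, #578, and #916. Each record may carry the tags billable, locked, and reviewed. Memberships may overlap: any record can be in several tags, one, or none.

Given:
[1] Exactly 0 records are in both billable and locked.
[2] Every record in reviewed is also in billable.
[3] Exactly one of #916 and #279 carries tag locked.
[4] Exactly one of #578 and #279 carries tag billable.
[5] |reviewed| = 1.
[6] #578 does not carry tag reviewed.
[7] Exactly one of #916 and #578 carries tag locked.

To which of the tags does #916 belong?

#916: locked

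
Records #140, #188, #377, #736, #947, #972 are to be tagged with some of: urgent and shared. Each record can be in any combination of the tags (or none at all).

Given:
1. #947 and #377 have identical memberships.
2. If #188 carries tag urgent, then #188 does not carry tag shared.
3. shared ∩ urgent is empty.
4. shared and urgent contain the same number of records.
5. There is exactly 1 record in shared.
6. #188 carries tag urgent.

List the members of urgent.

urgent = {#188}

From (6): #188 ∈ urgent.
(2): #188 ∉ shared.
Suppose #140 ∈ urgent: no assignment then satisfies all the clues, so #140 ∉ urgent.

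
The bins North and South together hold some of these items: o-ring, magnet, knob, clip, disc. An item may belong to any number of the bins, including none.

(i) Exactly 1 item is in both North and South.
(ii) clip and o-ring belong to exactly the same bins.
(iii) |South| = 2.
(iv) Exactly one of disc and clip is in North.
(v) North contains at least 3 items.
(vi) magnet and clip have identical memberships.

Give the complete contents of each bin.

North = {clip, knob, magnet, o-ring}; South = {disc, knob}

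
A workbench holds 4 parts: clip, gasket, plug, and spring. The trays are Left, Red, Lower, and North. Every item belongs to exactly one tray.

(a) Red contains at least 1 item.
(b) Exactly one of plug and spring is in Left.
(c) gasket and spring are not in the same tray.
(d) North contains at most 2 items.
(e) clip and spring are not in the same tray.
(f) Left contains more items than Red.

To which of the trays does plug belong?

plug: Left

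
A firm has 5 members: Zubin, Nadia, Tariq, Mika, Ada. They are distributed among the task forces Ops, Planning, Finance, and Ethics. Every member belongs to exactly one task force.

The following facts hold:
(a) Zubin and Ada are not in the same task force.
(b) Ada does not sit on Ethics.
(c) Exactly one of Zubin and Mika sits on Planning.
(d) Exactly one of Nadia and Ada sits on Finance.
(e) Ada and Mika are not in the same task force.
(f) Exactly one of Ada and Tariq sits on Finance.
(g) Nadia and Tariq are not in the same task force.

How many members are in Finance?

From (b): Ada ∉ Ethics.
Suppose Zubin ∈ Finance: no assignment then satisfies all the clues, so Zubin ∉ Finance.

1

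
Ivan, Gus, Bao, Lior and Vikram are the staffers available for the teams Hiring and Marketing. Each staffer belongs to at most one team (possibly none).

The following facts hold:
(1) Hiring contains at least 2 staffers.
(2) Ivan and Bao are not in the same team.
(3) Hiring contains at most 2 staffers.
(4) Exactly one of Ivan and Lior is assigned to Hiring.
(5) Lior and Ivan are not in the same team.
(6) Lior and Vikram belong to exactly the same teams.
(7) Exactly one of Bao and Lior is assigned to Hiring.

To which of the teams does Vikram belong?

Vikram: Hiring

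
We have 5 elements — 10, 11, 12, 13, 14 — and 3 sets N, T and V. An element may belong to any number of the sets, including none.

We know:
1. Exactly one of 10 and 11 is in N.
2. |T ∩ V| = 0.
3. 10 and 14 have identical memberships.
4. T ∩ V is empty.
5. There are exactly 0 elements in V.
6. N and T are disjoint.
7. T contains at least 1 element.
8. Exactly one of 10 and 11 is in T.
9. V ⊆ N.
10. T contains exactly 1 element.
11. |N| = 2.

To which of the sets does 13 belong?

13: none

(5): V already has 0, so the rest are out.
Suppose 13 ∈ N: no assignment then satisfies all the clues, so 13 ∉ N.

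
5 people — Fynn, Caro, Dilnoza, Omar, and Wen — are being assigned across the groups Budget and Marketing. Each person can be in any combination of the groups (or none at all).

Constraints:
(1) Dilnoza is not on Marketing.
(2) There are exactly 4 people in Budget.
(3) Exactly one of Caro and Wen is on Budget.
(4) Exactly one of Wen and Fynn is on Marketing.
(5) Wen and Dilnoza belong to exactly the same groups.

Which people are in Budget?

From (1): Dilnoza ∉ Marketing.
(5): Wen matches Dilnoza: Wen ∉ Marketing.
(4) (exactly one): Fynn ∈ Marketing.
Suppose Fynn ∉ Budget: no assignment then satisfies all the clues, so Fynn ∈ Budget.

Budget = {Dilnoza, Fynn, Omar, Wen}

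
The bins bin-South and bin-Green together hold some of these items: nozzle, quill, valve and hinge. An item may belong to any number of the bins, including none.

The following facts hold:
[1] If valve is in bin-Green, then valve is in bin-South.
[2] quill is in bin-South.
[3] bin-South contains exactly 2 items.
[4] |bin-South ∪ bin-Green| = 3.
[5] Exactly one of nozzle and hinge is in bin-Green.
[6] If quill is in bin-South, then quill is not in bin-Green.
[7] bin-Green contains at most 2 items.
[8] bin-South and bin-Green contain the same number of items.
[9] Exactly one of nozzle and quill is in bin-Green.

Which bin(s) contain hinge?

hinge: none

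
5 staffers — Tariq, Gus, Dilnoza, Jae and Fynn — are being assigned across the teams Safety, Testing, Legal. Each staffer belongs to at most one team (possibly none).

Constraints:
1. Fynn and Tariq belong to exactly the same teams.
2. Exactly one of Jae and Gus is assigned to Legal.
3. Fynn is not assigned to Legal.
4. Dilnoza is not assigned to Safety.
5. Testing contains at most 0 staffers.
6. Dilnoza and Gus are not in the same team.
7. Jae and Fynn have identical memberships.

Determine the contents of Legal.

Legal = {Gus}

From (3): Fynn ∉ Legal.
From (4): Dilnoza ∉ Safety.
(1): Tariq matches Fynn: Tariq ∉ Legal.
(5): Testing already has 0, so the rest are out.
(7): Jae matches Fynn: Jae ∉ Legal.
(2) (exactly one): Gus ∈ Legal.
(6): Dilnoza ∉ Legal.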